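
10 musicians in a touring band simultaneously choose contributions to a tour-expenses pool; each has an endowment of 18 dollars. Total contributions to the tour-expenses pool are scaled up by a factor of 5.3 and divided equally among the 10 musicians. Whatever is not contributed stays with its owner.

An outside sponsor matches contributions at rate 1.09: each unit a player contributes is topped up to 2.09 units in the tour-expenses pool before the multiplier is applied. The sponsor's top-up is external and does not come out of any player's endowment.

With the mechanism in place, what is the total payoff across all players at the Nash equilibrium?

With the mechanism, a contributed unit returns 5.3 × 2.09 / 10 = 1.1077 per unit of net cost to the contributor — now above 1 — so contributing fully is weakly dominant for every player.
At the Nash equilibrium everyone contributes 18. Group total payoff = 5.3 × 2.09 × 180 = 1993.86.

1993.86 dollars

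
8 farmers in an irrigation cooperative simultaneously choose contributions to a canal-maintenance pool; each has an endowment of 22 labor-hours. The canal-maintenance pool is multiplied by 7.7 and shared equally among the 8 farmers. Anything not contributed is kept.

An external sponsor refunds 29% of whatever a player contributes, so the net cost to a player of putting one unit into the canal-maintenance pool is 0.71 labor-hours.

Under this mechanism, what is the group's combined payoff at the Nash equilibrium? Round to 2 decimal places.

1406.24 labor-hours

With the mechanism, a contributed unit returns (7.7/8) / 0.71 = 1.3556 per unit of net cost to the contributor — now above 1 — so contributing fully is weakly dominant for every player.
At the Nash equilibrium everyone contributes 22. Group total payoff = 8 × (22 × 0.29 + 7.7 × 22) = 1406.24.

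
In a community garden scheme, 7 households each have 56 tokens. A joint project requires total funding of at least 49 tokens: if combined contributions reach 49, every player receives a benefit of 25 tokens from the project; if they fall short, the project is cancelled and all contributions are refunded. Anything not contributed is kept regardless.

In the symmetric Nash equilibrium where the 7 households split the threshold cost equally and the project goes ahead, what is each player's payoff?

Equal share of the threshold: 49/7 = 7.
At this profile no one gains by cutting their contribution: any cut drops the total below 49, the project is cancelled, contributions are refunded, and the deviator ends with 56, which is less than 56 − 7 + 25 = 74. Contributing more than 7 just wastes the excess. So contributing exactly 7 is a best response.
Each player's payoff: 56 − 7 + 25 = 74.

74 tokens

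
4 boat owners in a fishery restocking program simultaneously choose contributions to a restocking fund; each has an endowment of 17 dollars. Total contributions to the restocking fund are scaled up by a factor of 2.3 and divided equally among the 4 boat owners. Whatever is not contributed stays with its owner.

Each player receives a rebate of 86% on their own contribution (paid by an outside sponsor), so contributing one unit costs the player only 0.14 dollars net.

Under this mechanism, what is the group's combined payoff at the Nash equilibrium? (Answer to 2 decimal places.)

The effective private return per unit is now (2.3/4) / 0.14 = 4.1071 > 1, so every player's dominant strategy flips to full contribution.
At the Nash equilibrium everyone contributes 17. Group total payoff = 4 × (17 × 0.86 + 2.3 × 17) = 214.88.

214.88 dollars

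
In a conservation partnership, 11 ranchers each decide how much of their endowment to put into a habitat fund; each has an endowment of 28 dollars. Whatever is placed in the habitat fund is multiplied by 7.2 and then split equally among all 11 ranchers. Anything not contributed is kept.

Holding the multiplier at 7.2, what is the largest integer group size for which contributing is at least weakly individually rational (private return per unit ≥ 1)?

Private return per unit is 7.2/(group size), which is ≥ 1 whenever the group size is ≤ 7.2.
The largest such integer is 7.

7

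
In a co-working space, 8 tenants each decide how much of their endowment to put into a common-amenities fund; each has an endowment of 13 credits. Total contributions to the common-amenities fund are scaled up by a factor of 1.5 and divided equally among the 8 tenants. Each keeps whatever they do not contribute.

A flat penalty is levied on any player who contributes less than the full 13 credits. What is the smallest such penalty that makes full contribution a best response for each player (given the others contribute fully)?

Given the others contribute fully, the best deviation is to contribute 0 (any partial contribution still incurs the fine and gives up units whose private return 0.1875 is below 1).
Deviating from 13 to 0 saves 13 credits but forfeits the deviator's share of the drop in the common-amenities fund: 1.5/8 × 13 = 2.44.
So the deviation gain is 13 − 2.44 = 10.56, and the fine must be at least 10.56 credits to wipe it out.

10.56 credits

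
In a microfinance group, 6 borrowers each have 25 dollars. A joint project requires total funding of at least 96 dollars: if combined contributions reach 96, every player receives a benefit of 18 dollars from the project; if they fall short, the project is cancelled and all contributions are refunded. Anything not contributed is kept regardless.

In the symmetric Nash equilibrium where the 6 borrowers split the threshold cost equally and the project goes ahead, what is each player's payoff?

27 dollars

Equal share of the threshold: 96/6 = 16.
At this profile no one gains by cutting their contribution: any cut drops the total below 96, the project is cancelled, contributions are refunded, and the deviator ends with 25, which is less than 25 − 16 + 18 = 27. Contributing more than 16 just wastes the excess. So contributing exactly 16 is a best response.
Each player's payoff: 25 − 16 + 18 = 27.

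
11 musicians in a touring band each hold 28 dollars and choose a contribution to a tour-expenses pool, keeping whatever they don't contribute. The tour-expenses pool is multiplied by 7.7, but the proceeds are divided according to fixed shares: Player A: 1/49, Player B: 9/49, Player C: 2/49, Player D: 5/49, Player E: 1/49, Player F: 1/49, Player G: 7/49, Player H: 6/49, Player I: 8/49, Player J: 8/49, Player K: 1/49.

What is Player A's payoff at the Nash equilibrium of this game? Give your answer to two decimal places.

Player j's private return per contributed unit is 7.7 × (j's share). Contributing is weakly dominant for j when that share is at least 1/7.7 = 0.1299, and contributing 0 is dominant otherwise.
Player B, Player G, Player I and Player J clear that bar, contributing 28 each; the remaining 7 contribute 0. Total contributed: 112.
Player A keeps 28 and receives 7.7 × 112 × 1/49 = 17.60 from the tour-expenses pool, for a payoff of 45.60.

45.60 dollars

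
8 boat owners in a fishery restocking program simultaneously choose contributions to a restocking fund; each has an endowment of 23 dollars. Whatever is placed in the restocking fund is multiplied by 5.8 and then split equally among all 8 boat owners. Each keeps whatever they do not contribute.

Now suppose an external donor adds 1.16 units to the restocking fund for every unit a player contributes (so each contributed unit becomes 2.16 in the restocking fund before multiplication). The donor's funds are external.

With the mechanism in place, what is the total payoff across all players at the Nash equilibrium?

2305.15 dollars

The effective private return per unit is now 5.8 × 2.16 / 8 = 1.5660 > 1, so every player's dominant strategy flips to full contribution.
At the Nash equilibrium everyone contributes 23. Group total payoff = 5.8 × 2.16 × 184 = 2305.15.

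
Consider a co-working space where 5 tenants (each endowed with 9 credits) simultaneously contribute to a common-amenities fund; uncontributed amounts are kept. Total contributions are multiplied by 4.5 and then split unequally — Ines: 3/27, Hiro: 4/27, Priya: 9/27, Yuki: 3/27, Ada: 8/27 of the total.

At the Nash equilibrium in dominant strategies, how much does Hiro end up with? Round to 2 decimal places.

A player with share s gets back 4.5·s per unit contributed, so full contribution is dominant for anyone with s > 1/4.5 = 0.2222 and zero contribution is dominant for anyone below.
Priya and Ada are above the threshold, contributing 9 each; the remaining 3 contribute 0. Total contributed: 18.
Hiro keeps 9 and receives 4.5 × 18 × 4/27 = 12.00 from the common-amenities fund, for a payoff of 21.00.

21.00 credits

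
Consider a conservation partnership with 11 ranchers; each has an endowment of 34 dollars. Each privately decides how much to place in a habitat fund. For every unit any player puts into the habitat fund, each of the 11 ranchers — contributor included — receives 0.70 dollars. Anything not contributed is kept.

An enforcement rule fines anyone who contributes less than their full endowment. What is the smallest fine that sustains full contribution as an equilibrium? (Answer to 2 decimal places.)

Given the others contribute fully, the best deviation is to contribute 0 (any partial contribution still incurs the fine and gives up units whose private return 0.70 is below 1).
Deviating from 34 to 0 saves 34 dollars but forfeits the deviator's share of the drop in the habitat fund: 0.70 × 34 = 23.80.
So the deviation gain is 34 − 23.80 = 10.20, and the fine must be at least 10.20 dollars to wipe it out.

10.20 dollars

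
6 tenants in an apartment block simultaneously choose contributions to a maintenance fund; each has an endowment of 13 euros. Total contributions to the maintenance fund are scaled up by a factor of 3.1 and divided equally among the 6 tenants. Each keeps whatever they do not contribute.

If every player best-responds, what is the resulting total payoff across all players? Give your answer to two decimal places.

Each contributed unit returns 3.1/6 = 0.5167 to its contributor — below 1 — so contributing 0 is dominant for every player. At the Nash equilibrium everyone keeps their 13, and the group total is 6 × 13 = 78.

78.00 euros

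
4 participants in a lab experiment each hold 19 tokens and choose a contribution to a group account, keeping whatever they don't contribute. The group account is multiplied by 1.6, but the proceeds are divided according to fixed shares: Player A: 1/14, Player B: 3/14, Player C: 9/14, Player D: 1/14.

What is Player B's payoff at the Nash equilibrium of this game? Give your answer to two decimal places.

Player j's private return per contributed unit is 1.6 × (j's share). Contributing is weakly dominant for j when that share is at least 1/1.6 = 0.6250, and contributing 0 is dominant otherwise.
Player C alone (share 9/14) is above the threshold, contributing 19; the remaining 3 contribute 0. Total contributed: 19.
Player B keeps 19 and receives 1.6 × 19 × 3/14 = 6.51 from the group account, for a payoff of 25.51.

25.51 tokens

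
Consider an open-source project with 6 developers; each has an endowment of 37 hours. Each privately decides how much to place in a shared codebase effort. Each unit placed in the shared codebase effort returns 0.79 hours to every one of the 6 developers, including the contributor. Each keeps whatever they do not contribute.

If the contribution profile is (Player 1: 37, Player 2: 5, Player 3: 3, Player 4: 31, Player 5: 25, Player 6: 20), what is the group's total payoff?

674.54 hours

Total contributed: 37 + 5 + 3 + 31 + 25 + 20 = 121; total kept: 6 × 37 − 121 = 101.
The shared codebase effort pays out 0.79 × 6 × 121 = 573.54 in aggregate.
Group total = 101 + 573.54 = 674.54.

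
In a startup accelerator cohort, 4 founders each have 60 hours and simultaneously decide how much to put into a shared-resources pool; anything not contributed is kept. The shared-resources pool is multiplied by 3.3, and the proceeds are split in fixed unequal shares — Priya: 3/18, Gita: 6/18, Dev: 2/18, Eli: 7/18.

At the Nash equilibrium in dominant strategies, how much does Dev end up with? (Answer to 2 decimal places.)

104.00 hours

Each unit j contributes comes back to j as 3.3 × (j's share), so j prefers to contribute only if that share exceeds 1/3.3 = 0.3030; otherwise keeping the unit dominates.
Gita and Eli are above the threshold, contributing 60 each; the remaining 2 contribute 0. Total contributed: 120.
Dev keeps 60 and receives 3.3 × 120 × 2/18 = 44.00 from the shared-resources pool, for a payoff of 104.00.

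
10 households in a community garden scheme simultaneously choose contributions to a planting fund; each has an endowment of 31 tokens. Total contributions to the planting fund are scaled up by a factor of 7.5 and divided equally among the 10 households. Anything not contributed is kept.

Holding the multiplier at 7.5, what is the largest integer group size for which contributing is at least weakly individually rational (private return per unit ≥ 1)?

7

Private return per unit is 7.5/(group size), which is ≥ 1 whenever the group size is ≤ 7.5.
The largest such integer is 7.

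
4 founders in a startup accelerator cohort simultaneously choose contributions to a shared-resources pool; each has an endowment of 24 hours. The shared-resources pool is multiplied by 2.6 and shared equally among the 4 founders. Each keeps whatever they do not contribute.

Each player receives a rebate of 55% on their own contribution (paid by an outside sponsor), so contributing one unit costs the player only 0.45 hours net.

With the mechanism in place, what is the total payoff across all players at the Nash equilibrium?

302.40 hours

Under the mechanism each unit contributed yields (2.6/4) / 0.45 = 1.4444 back to its contributor per unit of net cost, which exceeds 1, making full contribution the dominant choice for everyone.
At the Nash equilibrium everyone contributes 24. Group total payoff = 4 × (24 × 0.55 + 2.6 × 24) = 302.40.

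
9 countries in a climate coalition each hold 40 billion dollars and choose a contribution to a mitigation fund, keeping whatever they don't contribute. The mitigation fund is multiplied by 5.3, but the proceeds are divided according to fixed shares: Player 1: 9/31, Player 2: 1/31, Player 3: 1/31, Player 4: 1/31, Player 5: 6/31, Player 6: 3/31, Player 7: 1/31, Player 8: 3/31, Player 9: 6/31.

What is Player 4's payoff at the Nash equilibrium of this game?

A player with share s gets back 5.3·s per unit contributed, so full contribution is dominant for anyone with s > 1/5.3 = 0.1887 and zero contribution is dominant for anyone below.
The shares above 0.1887 belong to Player 1, Player 5 and Player 9, contributing 40 each; the remaining 6 contribute 0. Total contributed: 120.
Player 4 keeps 40 and receives 5.3 × 120 × 1/31 = 20.52 from the mitigation fund, for a payoff of 60.52.

60.52 billion dollars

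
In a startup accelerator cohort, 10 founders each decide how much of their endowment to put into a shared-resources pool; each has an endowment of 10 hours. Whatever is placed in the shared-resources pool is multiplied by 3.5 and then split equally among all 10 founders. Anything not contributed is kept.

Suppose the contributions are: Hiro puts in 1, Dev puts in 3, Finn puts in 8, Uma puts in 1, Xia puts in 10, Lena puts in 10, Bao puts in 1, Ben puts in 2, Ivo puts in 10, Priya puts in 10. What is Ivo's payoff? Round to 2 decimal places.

Total contributed: 1 + 3 + 8 + 1 + 10 + 10 + 1 + 2 + 10 + 10 = 56.
Each receives 3.5 × 56 / 10 = 19.60 from the shared-resources pool.
Ivo keeps 10 − 10 = 0, so Ivo's payoff is 0 + 19.60 = 19.60.

19.60 hours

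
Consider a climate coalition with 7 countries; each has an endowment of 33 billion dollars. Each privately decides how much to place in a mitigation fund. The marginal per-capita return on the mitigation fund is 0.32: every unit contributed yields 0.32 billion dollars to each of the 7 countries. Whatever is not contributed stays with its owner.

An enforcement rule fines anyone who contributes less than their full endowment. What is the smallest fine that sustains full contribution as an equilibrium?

22.44 billion dollars

Given the others contribute fully, the best deviation is to contribute 0 (any partial contribution still incurs the fine and gives up units whose private return 0.32 is below 1).
Deviating from 33 to 0 saves 33 billion dollars but forfeits the deviator's share of the drop in the mitigation fund: 0.32 × 33 = 10.56.
So the deviation gain is 33 − 10.56 = 22.44, and the fine must be at least 22.44 billion dollars to wipe it out.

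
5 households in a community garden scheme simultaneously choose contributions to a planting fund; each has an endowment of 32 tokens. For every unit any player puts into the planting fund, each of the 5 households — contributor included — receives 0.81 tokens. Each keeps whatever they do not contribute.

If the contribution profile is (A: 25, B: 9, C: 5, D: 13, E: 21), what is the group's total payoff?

Total contributed: 25 + 9 + 5 + 13 + 21 = 73; total kept: 5 × 32 − 73 = 87.
The planting fund pays out 0.81 × 5 × 73 = 295.65 in aggregate.
Group total = 87 + 295.65 = 382.65.

382.65 tokens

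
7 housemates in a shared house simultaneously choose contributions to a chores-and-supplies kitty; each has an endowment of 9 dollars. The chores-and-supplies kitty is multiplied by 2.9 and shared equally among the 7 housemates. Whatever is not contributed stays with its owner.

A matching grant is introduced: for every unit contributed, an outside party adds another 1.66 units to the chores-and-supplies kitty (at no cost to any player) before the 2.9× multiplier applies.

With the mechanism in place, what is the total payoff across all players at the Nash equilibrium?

485.98 dollars

The effective private return per unit is now 2.9 × 2.66 / 7 = 1.1020 > 1, so every player's dominant strategy flips to full contribution.
At the Nash equilibrium everyone contributes 9. Group total payoff = 2.9 × 2.66 × 63 = 485.98.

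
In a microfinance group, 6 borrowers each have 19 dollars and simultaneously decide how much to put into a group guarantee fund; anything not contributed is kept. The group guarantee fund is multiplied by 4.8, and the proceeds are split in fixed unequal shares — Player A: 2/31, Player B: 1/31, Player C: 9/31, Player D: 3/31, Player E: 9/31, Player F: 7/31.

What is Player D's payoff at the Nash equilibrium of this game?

A player with share s gets back 4.8·s per unit contributed, so full contribution is dominant for anyone with s > 1/4.8 = 0.2083 and zero contribution is dominant for anyone below.
Player C, Player E and Player F clear that bar, contributing 19 each; the remaining 3 contribute 0. Total contributed: 57.
Player D keeps 19 and receives 4.8 × 57 × 3/31 = 26.48 from the group guarantee fund, for a payoff of 45.48.

45.48 dollars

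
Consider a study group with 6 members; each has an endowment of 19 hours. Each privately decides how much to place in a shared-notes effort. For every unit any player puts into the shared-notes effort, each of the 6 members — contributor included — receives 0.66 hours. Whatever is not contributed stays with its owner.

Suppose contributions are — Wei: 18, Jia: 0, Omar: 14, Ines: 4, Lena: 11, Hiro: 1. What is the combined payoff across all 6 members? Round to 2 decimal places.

256.08 hours

Total contributed: 18 + 0 + 14 + 4 + 11 + 1 = 48; total kept: 6 × 19 − 48 = 66.
The shared-notes effort pays out 0.66 × 6 × 48 = 190.08 in aggregate.
Group total = 66 + 190.08 = 256.08.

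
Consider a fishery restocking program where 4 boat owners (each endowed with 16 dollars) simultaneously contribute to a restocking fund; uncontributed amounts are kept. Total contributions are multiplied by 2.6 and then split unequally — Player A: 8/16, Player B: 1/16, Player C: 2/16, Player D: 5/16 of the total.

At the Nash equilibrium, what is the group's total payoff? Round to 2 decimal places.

For player j, contributing a unit is worthwhile iff 2.6 × (j's share) ≥ 1, i.e. iff j's share is at least 0.3846.
The only share above 0.3846 is Player A's 8/16, contributing 16; the remaining 3 contribute 0. Total contributed: 16.
The restocking fund pays out 2.6 × 16 = 41.60 in total (split across the unequal shares, but the aggregate is all that matters for the group sum).
The 3 free-riders keep 16 each, adding 48. Group total = 48 + 41.60 = 89.60.

89.60 dollars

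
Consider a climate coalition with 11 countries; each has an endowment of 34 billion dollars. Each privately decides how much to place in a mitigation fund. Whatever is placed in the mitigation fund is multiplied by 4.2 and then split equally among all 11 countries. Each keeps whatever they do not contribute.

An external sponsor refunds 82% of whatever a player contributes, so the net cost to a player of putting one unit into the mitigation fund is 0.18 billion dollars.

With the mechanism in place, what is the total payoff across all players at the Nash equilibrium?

The effective private return per unit is now (4.2/11) / 0.18 = 2.1212 > 1, so every player's dominant strategy flips to full contribution.
So the Nash equilibrium is full contribution by all 11; the group earns 11 × (34 × 0.82 + 4.2 × 34) = 1877.48.

1877.48 billion dollars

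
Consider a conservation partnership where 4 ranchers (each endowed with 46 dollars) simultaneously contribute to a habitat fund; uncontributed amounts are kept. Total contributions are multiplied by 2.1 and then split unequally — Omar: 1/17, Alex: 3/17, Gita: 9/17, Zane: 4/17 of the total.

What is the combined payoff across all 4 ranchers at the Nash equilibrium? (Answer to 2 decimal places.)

A player with share s gets back 2.1·s per unit contributed, so full contribution is dominant for anyone with s > 1/2.1 = 0.4762 and zero contribution is dominant for anyone below.
Only Gita (9/17) clears that bar, contributing 46; the remaining 3 contribute 0. Total contributed: 46.
The habitat fund pays out 2.1 × 46 = 96.60 in total (split across the unequal shares, but the aggregate is all that matters for the group sum).
The 3 free-riders keep 46 each, adding 138. Group total = 138 + 96.60 = 234.60.

234.60 dollars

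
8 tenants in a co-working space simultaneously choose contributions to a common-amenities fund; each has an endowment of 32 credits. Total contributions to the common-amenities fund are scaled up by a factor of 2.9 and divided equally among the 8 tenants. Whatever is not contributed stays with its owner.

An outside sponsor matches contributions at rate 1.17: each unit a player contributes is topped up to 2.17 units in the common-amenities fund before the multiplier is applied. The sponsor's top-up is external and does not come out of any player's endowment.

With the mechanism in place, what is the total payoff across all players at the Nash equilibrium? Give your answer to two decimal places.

With the mechanism, a contributed unit returns 2.9 × 2.17 / 8 = 0.7866 per unit of net cost — still below 1 — so contributing 0 remains dominant for every player.
At the Nash equilibrium no one contributes; group total payoff = 8 × 32 = 256.

256.00 credits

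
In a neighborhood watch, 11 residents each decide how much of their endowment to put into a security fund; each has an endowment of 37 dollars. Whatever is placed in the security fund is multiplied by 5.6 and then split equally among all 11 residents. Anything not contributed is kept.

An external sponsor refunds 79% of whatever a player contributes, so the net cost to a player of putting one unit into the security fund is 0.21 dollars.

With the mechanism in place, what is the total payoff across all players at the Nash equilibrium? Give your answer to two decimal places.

With the mechanism, a contributed unit returns (5.6/11) / 0.21 = 2.4242 per unit of net cost to the contributor — now above 1 — so contributing fully is weakly dominant for every player.
At the Nash equilibrium everyone contributes 37. Group total payoff = 11 × (37 × 0.79 + 5.6 × 37) = 2600.73.

2600.73 dollars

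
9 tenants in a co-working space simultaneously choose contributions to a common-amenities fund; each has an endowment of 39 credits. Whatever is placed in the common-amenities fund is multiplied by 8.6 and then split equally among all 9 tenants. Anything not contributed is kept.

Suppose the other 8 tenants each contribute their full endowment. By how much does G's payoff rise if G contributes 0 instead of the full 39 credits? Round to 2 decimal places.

Switching from a contribution of 39 to 0 lets G keep an extra 39 credits, but lowers the common-amenities fund by 39, which costs G their own share of that drop: 8.6/9 × 39 = 37.27.
Net gain = 39 − 37.27 = 1.73. The private return per contributed unit (0.9556) is below 1, so free-riding is indeed the best response regardless of what the others do.

1.73 credits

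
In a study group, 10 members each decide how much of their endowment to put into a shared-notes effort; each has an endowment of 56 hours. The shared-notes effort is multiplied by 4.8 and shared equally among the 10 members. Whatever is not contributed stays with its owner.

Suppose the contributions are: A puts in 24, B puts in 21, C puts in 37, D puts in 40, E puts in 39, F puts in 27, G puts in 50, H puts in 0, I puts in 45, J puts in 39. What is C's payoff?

173.56 hours

Total contributed: 24 + 21 + 37 + 40 + 39 + 27 + 50 + 0 + 45 + 39 = 322.
Each receives 4.8 × 322 / 10 = 154.56 from the shared-notes effort.
C keeps 56 − 37 = 19, so C's payoff is 19 + 154.56 = 173.56.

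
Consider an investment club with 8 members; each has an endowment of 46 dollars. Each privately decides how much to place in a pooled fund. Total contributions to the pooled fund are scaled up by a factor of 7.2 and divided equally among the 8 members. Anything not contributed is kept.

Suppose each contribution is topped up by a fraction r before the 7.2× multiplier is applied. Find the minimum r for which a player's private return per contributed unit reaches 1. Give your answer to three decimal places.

With matching at rate r, one contributed unit becomes (1 + r) in the pooled fund and returns 7.2 × (1 + r) / 8 to the contributor.
Setting this equal to 1: 1 + r = 8/7.2 = 1.1111.
So the minimum matching rate is r = 1.1111 − 1 = 0.111.

0.111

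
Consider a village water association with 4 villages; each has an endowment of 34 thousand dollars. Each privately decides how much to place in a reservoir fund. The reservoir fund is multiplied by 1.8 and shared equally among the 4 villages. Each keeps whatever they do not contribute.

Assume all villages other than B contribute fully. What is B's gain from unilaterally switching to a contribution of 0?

18.70 thousand dollars

Switching from a contribution of 34 to 0 lets B keep an extra 34 thousand dollars, but lowers the reservoir fund by 34, which costs B their own share of that drop: 1.8/4 × 34 = 15.30.
Net gain = 34 − 15.30 = 18.70. The private return per contributed unit (0.4500) is below 1, so free-riding is indeed the best response regardless of what the others do.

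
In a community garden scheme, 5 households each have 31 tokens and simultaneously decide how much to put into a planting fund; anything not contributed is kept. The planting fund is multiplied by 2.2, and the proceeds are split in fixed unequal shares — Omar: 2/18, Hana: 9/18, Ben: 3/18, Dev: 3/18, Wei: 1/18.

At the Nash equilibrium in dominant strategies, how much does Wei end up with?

34.79 tokens

Player j's private return per contributed unit is 2.2 × (j's share). Contributing is weakly dominant for j when that share is at least 1/2.2 = 0.4545, and contributing 0 is dominant otherwise.
Only Hana (9/18) clears that bar, contributing 31; the remaining 4 contribute 0. Total contributed: 31.
Wei keeps 31 and receives 2.2 × 31 × 1/18 = 3.79 from the planting fund, for a payoff of 34.79.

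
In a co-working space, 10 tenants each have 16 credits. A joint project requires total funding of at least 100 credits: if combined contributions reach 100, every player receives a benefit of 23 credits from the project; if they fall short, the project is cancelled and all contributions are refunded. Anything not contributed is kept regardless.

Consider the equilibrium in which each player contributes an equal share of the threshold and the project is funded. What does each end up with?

29 credits

Equal share of the threshold: 100/10 = 10.
At this profile no one gains by cutting their contribution: any cut drops the total below 100, the project is cancelled, contributions are refunded, and the deviator ends with 16, which is less than 16 − 10 + 23 = 29. Contributing more than 10 just wastes the excess. So contributing exactly 10 is a best response.
Each player's payoff: 16 − 10 + 23 = 29.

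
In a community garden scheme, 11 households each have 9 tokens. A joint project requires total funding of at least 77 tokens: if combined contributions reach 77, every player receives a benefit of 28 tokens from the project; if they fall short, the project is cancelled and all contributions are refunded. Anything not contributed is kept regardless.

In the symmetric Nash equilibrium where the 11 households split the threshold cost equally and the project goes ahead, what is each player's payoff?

Equal share of the threshold: 77/11 = 7.
At this profile no one gains by cutting their contribution: any cut drops the total below 77, the project is cancelled, contributions are refunded, and the deviator ends with 9, which is less than 9 − 7 + 28 = 30. Contributing more than 7 just wastes the excess. So contributing exactly 7 is a best response.
Each player's payoff: 9 − 7 + 28 = 30.

30 tokens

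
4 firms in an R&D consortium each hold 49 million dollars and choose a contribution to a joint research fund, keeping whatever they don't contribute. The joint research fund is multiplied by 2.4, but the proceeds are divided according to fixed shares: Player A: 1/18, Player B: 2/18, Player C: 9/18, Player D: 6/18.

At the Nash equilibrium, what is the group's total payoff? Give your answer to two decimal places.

A player with share s gets back 2.4·s per unit contributed, so full contribution is dominant for anyone with s > 1/2.4 = 0.4167 and zero contribution is dominant for anyone below.
Only Player C (9/18) clears that bar, contributing 49; the remaining 3 contribute 0. Total contributed: 49.
The joint research fund pays out 2.4 × 49 = 117.60 in total (split across the unequal shares, but the aggregate is all that matters for the group sum).
The 3 free-riders keep 49 each, adding 147. Group total = 147 + 117.60 = 264.60.

264.60 million dollars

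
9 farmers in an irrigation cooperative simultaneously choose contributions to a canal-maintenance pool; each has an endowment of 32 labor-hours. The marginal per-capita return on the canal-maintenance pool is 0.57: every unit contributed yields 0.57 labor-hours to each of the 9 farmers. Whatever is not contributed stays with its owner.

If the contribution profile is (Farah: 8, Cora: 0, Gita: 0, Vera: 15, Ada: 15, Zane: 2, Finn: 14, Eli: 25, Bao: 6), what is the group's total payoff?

Total contributed: 8 + 0 + 0 + 15 + 15 + 2 + 14 + 25 + 6 = 85; total kept: 9 × 32 − 85 = 203.
The canal-maintenance pool pays out 0.57 × 9 × 85 = 436.05 in aggregate.
Group total = 203 + 436.05 = 639.05.

639.05 labor-hours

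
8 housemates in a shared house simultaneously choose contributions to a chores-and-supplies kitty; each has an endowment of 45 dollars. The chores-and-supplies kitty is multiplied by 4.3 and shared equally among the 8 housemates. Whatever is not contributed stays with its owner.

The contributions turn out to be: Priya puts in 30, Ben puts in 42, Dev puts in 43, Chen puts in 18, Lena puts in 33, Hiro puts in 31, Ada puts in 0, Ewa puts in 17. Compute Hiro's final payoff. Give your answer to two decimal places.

Total contributed: 30 + 42 + 43 + 18 + 33 + 31 + 0 + 17 = 214.
Each receives 4.3 × 214 / 8 = 115.03 from the chores-and-supplies kitty.
Hiro keeps 45 − 31 = 14, so Hiro's payoff is 14 + 115.03 = 129.03.

129.03 dollars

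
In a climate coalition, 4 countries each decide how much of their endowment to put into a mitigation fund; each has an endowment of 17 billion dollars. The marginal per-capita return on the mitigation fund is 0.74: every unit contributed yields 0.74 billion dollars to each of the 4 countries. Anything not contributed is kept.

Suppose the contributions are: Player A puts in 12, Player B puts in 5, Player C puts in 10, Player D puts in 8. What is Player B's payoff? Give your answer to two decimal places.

Total contributed: 12 + 5 + 10 + 8 = 35.
Each receives 0.74 × 35 = 25.90 from the mitigation fund.
Player B keeps 17 − 5 = 12, so Player B's payoff is 12 + 25.90 = 37.90.

37.90 billion dollars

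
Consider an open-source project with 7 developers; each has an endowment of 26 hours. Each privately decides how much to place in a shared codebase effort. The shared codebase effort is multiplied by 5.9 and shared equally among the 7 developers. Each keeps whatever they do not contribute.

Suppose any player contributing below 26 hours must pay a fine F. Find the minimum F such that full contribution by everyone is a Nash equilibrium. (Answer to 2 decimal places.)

4.09 hours

Given the others contribute fully, the best deviation is to contribute 0 (any partial contribution still incurs the fine and gives up units whose private return 0.8429 is below 1).
Deviating from 26 to 0 saves 26 hours but forfeits the deviator's share of the drop in the shared codebase effort: 5.9/7 × 26 = 21.91.
So the deviation gain is 26 − 21.91 = 4.09, and the fine must be at least 4.09 hours to wipe it out.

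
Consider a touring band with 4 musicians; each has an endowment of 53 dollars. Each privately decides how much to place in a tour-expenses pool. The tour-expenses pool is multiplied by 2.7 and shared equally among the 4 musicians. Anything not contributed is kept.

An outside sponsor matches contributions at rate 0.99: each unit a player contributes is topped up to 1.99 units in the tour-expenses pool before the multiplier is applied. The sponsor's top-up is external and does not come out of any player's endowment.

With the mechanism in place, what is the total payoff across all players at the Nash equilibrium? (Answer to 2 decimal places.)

Under the mechanism each unit contributed yields 2.7 × 1.99 / 4 = 1.3433 back to its contributor per unit of net cost, which exceeds 1, making full contribution the dominant choice for everyone.
So the Nash equilibrium is full contribution by all 4; the group earns 2.7 × 1.99 × 212 = 1139.08.

1139.08 dollars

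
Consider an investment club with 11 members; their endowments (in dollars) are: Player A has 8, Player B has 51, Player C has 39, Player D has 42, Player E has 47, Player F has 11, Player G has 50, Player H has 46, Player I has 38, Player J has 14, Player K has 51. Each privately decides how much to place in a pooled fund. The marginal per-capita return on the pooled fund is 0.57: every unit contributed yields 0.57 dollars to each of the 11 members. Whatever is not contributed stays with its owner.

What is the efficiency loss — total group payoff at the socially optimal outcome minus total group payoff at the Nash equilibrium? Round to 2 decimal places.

The private return per contributed unit is 0.57 < 1 for everyone, so the Nash equilibrium is zero contribution and the group total is Σ E_j = 8 + 51 + 39 + 42 + 47 + 11 + 50 + 46 + 38 + 14 + 51 = 397.
Each contributed unit returns 6.270 to the group, so the social optimum is full contribution by everyone: group total = 6.270 × 397 = 2489.19.
Efficiency loss = (6.270 − 1) × 397 = 2092.19.

2092.19 dollars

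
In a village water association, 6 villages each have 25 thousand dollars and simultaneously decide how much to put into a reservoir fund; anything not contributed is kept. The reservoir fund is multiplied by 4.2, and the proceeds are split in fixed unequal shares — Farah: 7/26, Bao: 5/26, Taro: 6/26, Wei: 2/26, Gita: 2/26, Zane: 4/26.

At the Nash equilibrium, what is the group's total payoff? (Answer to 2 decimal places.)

230.00 thousand dollars

Each unit j contributes comes back to j as 4.2 × (j's share), so j prefers to contribute only if that share exceeds 1/4.2 = 0.2381; otherwise keeping the unit dominates.
Only Farah (7/26) clears that bar, contributing 25; the remaining 5 contribute 0. Total contributed: 25.
The reservoir fund pays out 4.2 × 25 = 105.00 in total (split across the unequal shares, but the aggregate is all that matters for the group sum).
The 5 free-riders keep 25 each, adding 125. Group total = 125 + 105.00 = 230.00.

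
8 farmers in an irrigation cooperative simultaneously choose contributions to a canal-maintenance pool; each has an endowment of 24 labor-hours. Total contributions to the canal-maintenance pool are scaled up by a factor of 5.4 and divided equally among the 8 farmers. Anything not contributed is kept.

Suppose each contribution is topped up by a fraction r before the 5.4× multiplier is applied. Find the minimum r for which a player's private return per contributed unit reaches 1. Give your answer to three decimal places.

With matching at rate r, one contributed unit becomes (1 + r) in the canal-maintenance pool and returns 5.4 × (1 + r) / 8 to the contributor.
Setting this equal to 1: 1 + r = 8/5.4 = 1.4815.
So the minimum matching rate is r = 1.4815 − 1 = 0.481.

0.481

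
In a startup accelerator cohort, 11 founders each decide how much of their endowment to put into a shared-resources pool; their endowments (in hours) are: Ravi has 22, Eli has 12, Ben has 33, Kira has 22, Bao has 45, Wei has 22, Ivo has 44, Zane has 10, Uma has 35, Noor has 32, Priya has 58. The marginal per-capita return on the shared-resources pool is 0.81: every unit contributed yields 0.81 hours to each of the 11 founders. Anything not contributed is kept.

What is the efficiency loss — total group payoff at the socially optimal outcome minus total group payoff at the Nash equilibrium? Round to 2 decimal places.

The private return per contributed unit is 0.81 < 1 for everyone, so the Nash equilibrium is zero contribution and the group total is Σ E_j = 22 + 12 + 33 + 22 + 45 + 22 + 44 + 10 + 35 + 32 + 58 = 335.
Each contributed unit returns 8.910 to the group, so the social optimum is full contribution by everyone: group total = 8.910 × 335 = 2984.85.
Efficiency loss = (8.910 − 1) × 335 = 2649.85.

2649.85 hours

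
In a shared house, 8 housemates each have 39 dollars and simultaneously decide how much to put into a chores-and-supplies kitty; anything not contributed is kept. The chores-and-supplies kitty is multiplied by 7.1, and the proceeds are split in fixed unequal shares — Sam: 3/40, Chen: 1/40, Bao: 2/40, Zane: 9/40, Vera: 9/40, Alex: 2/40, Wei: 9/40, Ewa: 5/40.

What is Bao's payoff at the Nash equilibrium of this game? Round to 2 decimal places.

Player j's private return per contributed unit is 7.1 × (j's share). Contributing is weakly dominant for j when that share is at least 1/7.1 = 0.1408, and contributing 0 is dominant otherwise.
The shares above 0.1408 belong to Zane, Vera and Wei, contributing 39 each; the remaining 5 contribute 0. Total contributed: 117.
Bao keeps 39 and receives 7.1 × 117 × 2/40 = 41.54 from the chores-and-supplies kitty, for a payoff of 80.54.

80.54 dollars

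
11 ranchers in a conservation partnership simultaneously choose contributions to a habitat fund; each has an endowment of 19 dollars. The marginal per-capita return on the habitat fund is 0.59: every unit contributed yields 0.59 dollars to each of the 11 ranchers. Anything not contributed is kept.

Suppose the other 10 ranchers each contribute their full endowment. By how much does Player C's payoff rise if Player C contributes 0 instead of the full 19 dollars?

7.79 dollars

Switching from a contribution of 19 to 0 lets Player C keep an extra 19 dollars, but lowers the habitat fund by 19, which costs Player C their own share of that drop: 0.59 × 19 = 11.21.
Net gain = 19 − 11.21 = 7.79. The private return per contributed unit (0.59) is below 1, so free-riding is indeed the best response regardless of what the others do.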